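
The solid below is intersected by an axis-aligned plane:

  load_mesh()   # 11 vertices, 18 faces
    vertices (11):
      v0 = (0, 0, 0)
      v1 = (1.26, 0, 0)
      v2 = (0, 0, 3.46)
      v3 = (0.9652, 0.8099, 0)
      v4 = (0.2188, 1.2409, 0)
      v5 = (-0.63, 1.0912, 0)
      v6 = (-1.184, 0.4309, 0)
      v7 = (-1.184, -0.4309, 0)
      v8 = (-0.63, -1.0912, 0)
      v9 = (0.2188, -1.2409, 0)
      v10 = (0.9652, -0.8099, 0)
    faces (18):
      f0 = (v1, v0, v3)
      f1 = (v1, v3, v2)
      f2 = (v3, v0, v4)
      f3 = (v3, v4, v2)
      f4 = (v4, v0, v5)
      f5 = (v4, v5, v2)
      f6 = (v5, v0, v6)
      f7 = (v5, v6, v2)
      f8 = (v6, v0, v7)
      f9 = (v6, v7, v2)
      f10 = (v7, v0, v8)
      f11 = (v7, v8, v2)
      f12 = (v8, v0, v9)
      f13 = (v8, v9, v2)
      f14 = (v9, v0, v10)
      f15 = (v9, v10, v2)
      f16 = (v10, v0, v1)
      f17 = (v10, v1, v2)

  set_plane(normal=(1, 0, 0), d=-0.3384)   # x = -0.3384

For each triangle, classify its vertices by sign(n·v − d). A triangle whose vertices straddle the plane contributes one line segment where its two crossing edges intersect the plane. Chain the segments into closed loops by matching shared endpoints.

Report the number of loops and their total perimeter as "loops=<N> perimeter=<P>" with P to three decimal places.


loops=1 perimeter=7.893

Straddling triangles (10 of 18):
  (v4,v0,v5) [++-] → (-0.3384, 0.58613, 0)–(-0.3384, 1.14263, 0)  len=0.5565
  (v4,v5,v2) [+-+] → (-0.3384, 1.14263, 0)–(-0.3384, 0.58613, 1.60149)  len=1.6954
  (v5,v0,v6) [-+-] → (-0.3384, 0.58613, 0)–(-0.3384, 0.123156, 0)  len=0.4630
  (v5,v6,v2) [--+] → (-0.3384, 0.123156, 2.47109)–(-0.3384, 0.58613, 1.60149)  len=0.9852
  (v6,v0,v7) [-+-] → (-0.3384, 0.123156, 0)–(-0.3384, -0.123156, 0)  len=0.2463
  (v6,v7,v2) [--+] → (-0.3384, -0.123156, 2.47109)–(-0.3384, 0.123156, 2.47109)  len=0.2463
  (v7,v0,v8) [-+-] → (-0.3384, -0.123156, 0)–(-0.3384, -0.58613, 0)  len=0.4630
  (v7,v8,v2) [--+] → (-0.3384, -0.58613, 1.60149)–(-0.3384, -0.123156, 2.47109)  len=0.9852
  (v8,v0,v9) [-++] → (-0.3384, -0.58613, 0)–(-0.3384, -1.14263, 0)  len=0.5565
  (v8,v9,v2) [-++] → (-0.3384, -1.14263, 0)–(-0.3384, -0.58613, 1.60149)  len=1.6954

Chained into 1 loop(s):
  loop 1: 10 segments, perimeter = 7.8928
Total perimeter = 7.893


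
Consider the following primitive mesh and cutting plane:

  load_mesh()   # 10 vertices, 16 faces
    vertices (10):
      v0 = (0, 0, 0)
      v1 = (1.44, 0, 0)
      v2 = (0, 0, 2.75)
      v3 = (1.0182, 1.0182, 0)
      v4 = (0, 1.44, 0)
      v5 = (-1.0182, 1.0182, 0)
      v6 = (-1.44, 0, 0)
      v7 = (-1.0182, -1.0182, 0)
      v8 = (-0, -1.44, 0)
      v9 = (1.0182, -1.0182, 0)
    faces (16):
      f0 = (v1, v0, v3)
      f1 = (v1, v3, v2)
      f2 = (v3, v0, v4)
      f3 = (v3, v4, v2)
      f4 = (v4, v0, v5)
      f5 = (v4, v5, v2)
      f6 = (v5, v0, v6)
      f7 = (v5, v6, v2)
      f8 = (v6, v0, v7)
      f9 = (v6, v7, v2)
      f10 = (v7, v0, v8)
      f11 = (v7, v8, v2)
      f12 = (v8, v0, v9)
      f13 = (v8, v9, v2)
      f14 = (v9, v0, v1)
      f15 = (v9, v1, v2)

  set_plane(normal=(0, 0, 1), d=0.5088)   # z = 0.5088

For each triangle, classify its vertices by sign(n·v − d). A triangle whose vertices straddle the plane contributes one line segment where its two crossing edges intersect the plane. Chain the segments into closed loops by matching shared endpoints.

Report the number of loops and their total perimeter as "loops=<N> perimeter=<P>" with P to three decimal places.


Straddling triangles (8 of 16):
  (v1,v3,v2) [--+] → (0.829814, 0.829814, 0.5088)–(1.17357, 0, 0.5088)  len=0.8982
  (v3,v4,v2) [--+] → (0, 1.17357, 0.5088)–(0.829814, 0.829814, 0.5088)  len=0.8982
  (v4,v5,v2) [--+] → (-0.829814, 0.829814, 0.5088)–(0, 1.17357, 0.5088)  len=0.8982
  (v5,v6,v2) [--+] → (-1.17357, 0, 0.5088)–(-0.829814, 0.829814, 0.5088)  len=0.8982
  (v6,v7,v2) [--+] → (-0.829814, -0.829814, 0.5088)–(-1.17357, 0, 0.5088)  len=0.8982
  (v7,v8,v2) [--+] → (0, -1.17357, 0.5088)–(-0.829814, -0.829814, 0.5088)  len=0.8982
  (v8,v9,v2) [--+] → (0.829814, -0.829814, 0.5088)–(0, -1.17357, 0.5088)  len=0.8982
  (v9,v1,v2) [--+] → (1.17357, 0, 0.5088)–(0.829814, -0.829814, 0.5088)  len=0.8982

Chained into 1 loop(s):
  loop 1: 8 segments, perimeter = 7.1856
Total perimeter = 7.186

loops=1 perimeter=7.186


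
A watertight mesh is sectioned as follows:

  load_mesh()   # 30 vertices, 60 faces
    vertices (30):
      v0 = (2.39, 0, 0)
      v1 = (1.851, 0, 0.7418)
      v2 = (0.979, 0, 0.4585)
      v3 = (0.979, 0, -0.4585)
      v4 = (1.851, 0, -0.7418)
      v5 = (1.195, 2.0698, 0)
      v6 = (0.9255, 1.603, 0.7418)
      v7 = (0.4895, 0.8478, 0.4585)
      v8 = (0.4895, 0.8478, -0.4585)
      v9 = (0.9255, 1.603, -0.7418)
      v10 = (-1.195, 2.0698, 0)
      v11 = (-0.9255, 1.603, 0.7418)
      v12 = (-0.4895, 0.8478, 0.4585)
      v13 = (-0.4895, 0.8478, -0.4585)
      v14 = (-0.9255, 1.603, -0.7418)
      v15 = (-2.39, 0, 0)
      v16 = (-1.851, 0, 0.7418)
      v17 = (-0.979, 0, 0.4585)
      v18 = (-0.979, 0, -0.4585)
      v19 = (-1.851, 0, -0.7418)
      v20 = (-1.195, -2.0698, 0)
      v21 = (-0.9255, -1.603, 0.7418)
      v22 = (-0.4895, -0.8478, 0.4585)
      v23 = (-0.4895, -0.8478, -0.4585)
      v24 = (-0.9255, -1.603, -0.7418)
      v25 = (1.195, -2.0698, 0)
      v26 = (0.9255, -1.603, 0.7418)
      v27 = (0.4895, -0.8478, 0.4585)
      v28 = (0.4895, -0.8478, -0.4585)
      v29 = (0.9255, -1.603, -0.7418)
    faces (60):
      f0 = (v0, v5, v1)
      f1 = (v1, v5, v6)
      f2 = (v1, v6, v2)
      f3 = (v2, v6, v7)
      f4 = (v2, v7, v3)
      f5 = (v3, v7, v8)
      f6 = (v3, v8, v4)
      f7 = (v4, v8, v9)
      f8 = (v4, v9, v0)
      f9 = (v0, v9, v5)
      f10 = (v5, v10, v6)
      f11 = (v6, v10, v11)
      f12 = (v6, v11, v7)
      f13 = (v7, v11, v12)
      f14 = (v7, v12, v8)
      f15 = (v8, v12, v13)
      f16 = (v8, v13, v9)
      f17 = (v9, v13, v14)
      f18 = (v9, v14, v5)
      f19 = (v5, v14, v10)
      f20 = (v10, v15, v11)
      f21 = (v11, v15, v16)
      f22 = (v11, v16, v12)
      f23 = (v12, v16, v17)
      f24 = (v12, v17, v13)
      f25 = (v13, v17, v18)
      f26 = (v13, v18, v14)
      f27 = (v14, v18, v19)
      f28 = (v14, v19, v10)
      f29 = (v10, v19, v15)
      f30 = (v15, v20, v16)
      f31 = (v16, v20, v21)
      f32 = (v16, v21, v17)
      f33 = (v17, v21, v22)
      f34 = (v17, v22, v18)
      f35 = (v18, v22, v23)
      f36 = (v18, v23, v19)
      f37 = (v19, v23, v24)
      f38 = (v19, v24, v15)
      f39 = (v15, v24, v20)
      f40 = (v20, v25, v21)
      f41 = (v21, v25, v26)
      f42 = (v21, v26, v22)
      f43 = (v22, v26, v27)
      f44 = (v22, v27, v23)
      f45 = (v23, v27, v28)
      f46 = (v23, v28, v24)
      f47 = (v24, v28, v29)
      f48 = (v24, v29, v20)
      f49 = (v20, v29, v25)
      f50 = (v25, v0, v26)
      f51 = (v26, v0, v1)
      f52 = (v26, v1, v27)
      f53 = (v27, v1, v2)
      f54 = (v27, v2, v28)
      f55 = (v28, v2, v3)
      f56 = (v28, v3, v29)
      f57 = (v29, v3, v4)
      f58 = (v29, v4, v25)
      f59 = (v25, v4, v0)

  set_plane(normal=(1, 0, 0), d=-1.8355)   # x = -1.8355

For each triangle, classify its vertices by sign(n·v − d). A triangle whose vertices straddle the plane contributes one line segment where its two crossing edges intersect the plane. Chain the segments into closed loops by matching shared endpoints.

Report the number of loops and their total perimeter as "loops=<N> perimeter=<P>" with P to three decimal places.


loops=1 perimeter=4.879

Straddling triangles (14 of 60):
  (v10,v15,v11) [+-+] → (-1.8355, 0.960422, 0)–(-1.8355, 0.60694, 0.280866)  len=0.4515
  (v11,v15,v16) [+--] → (-1.8355, 0.60694, 0.280866)–(-1.8355, 0.0268466, 0.7418)  len=0.7409
  (v11,v16,v12) [+-+] → (-1.8355, 0.0268466, 0.7418)–(-1.8355, 0.00965178, 0.738575)  len=0.0175
  (v12,v16,v17) [+-+] → (-1.8355, 0.00965178, 0.738575)–(-1.8355, 0, 0.736764)  len=0.0098
  (v14,v18,v19) [++-] → (-1.8355, 0, -0.736764)–(-1.8355, 0.0268466, -0.7418)  len=0.0273
  (v14,v19,v10) [+-+] → (-1.8355, 0.0268466, -0.7418)–(-1.8355, 0.0489053, -0.724273)  len=0.0282
  (v10,v19,v15) [+--] → (-1.8355, 0.0489053, -0.724273)–(-1.8355, 0.960422, 0)  len=1.1642
  (v15,v20,v16) [-+-] → (-1.8355, -0.960422, 0)–(-1.8355, -0.0489053, 0.724273)  len=1.1642
  (v16,v20,v21) [-++] → (-1.8355, -0.0489053, 0.724273)–(-1.8355, -0.0268466, 0.7418)  len=0.0282
  (v16,v21,v17) [-++] → (-1.8355, -0.0268466, 0.7418)–(-1.8355, 0, 0.736764)  len=0.0273
  (v18,v23,v19) [++-] → (-1.8355, -0.00965178, -0.738575)–(-1.8355, 0, -0.736764)  len=0.0098
  (v19,v23,v24) [-++] → (-1.8355, -0.00965178, -0.738575)–(-1.8355, -0.0268466, -0.7418)  len=0.0175
  (v19,v24,v15) [-+-] → (-1.8355, -0.0268466, -0.7418)–(-1.8355, -0.60694, -0.280866)  len=0.7409
  (v15,v24,v20) [-++] → (-1.8355, -0.60694, -0.280866)–(-1.8355, -0.960422, 0)  len=0.4515

Chained into 1 loop(s):
  loop 1: 14 segments, perimeter = 4.8789
Total perimeter = 4.879


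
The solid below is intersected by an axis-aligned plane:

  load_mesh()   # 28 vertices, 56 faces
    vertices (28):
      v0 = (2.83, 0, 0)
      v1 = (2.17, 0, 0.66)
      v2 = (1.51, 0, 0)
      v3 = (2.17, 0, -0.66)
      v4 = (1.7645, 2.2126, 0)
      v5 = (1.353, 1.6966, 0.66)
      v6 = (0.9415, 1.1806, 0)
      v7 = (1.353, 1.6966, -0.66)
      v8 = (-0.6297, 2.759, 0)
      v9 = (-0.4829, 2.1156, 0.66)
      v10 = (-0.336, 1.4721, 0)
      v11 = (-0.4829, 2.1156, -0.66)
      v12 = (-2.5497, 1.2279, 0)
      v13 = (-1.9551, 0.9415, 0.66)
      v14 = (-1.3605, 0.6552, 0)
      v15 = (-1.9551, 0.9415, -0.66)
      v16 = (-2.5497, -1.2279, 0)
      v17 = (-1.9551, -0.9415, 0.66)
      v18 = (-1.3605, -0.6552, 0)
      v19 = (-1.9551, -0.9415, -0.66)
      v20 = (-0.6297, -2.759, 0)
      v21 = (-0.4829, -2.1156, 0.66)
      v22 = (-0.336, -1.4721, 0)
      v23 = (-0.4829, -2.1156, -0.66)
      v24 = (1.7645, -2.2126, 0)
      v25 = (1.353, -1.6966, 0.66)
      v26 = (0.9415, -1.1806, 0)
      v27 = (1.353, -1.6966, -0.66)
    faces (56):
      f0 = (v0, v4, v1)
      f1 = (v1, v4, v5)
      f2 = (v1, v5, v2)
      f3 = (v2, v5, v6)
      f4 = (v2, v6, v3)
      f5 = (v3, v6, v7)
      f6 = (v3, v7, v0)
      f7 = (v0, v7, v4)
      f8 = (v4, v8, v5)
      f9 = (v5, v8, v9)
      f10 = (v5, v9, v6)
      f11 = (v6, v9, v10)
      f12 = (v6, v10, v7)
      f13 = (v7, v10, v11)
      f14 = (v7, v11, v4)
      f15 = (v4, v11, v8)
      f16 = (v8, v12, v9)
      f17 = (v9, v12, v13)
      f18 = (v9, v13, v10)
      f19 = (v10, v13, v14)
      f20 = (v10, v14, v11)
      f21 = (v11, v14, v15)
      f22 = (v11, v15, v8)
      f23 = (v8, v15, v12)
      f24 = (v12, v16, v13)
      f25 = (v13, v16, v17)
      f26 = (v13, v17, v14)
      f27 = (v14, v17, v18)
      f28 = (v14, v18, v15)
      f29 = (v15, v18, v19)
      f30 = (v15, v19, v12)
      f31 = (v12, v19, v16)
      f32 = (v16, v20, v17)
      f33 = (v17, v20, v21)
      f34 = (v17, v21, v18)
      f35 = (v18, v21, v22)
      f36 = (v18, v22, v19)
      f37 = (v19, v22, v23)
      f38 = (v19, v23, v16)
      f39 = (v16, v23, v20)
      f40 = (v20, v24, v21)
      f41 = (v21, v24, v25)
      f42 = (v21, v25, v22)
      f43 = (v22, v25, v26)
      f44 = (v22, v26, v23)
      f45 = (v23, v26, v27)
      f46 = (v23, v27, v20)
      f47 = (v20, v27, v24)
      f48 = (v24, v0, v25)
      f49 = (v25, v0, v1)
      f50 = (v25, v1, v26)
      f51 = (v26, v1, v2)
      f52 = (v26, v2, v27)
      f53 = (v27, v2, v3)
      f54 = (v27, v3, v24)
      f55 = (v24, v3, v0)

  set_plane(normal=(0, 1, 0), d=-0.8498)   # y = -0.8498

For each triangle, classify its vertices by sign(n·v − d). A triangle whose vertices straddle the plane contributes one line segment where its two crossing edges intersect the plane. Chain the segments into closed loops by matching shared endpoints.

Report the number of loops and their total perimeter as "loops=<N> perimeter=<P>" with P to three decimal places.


Straddling triangles (18 of 56):
  (v12,v16,v13) [+-+] → (-2.5497, -0.8498, 0)–(-2.44607, -0.8498, 0.11503)  len=0.1548
  (v13,v16,v17) [+--] → (-2.44607, -0.8498, 0.11503)–(-1.9551, -0.8498, 0.66)  len=0.7335
  (v13,v17,v14) [+-+] → (-1.9551, -0.8498, 0.66)–(-1.92095, -0.8498, 0.622096)  len=0.0510
  (v14,v17,v18) [+-+] → (-1.92095, -0.8498, 0.622096)–(-1.76465, -0.8498, 0.448606)  len=0.2335
  (v15,v18,v19) [++-] → (-1.76465, -0.8498, -0.448606)–(-1.9551, -0.8498, -0.66)  len=0.2845
  (v15,v19,v12) [+-+] → (-1.9551, -0.8498, -0.66)–(-1.98023, -0.8498, -0.632102)  len=0.0375
  (v12,v19,v16) [+--] → (-1.98023, -0.8498, -0.632102)–(-2.5497, -0.8498, 0)  len=0.8508
  (v17,v21,v18) [--+] → (-1.24356, -0.8498, 0.0879458)–(-1.76465, -0.8498, 0.448606)  len=0.6337
  (v18,v21,v22) [+--] → (-1.24356, -0.8498, 0.0879458)–(-1.11645, -0.8498, 0)  len=0.1546
  (v18,v22,v19) [+--] → (-1.11645, -0.8498, 0)–(-1.76465, -0.8498, -0.448606)  len=0.7883
  (v24,v0,v25) [-+-] → (2.42077, -0.8498, 0)–(2.09019, -0.8498, 0.330584)  len=0.4675
  (v25,v0,v1) [-++] → (2.09019, -0.8498, 0.330584)–(1.76078, -0.8498, 0.66)  len=0.4659
  (v25,v1,v26) [-+-] → (1.76078, -0.8498, 0.66)–(1.28572, -0.8498, 0.18493)  len=0.6718
  (v26,v1,v2) [-++] → (1.28572, -0.8498, 0.18493)–(1.10079, -0.8498, 0)  len=0.2615
  (v26,v2,v27) [-+-] → (1.10079, -0.8498, 0)–(1.43136, -0.8498, -0.330584)  len=0.4675
  (v27,v2,v3) [-++] → (1.43136, -0.8498, -0.330584)–(1.76078, -0.8498, -0.66)  len=0.4659
  (v27,v3,v24) [-+-] → (1.76078, -0.8498, -0.66)–(2.01426, -0.8498, -0.406512)  len=0.3585
  (v24,v3,v0) [-++] → (2.01426, -0.8498, -0.406512)–(2.42077, -0.8498, 0)  len=0.5749

Chained into 2 loop(s):
  loop 1: 10 segments, perimeter = 3.9223
  loop 2: 8 segments, perimeter = 3.7335
Total perimeter = 7.656

loops=2 perimeter=7.656


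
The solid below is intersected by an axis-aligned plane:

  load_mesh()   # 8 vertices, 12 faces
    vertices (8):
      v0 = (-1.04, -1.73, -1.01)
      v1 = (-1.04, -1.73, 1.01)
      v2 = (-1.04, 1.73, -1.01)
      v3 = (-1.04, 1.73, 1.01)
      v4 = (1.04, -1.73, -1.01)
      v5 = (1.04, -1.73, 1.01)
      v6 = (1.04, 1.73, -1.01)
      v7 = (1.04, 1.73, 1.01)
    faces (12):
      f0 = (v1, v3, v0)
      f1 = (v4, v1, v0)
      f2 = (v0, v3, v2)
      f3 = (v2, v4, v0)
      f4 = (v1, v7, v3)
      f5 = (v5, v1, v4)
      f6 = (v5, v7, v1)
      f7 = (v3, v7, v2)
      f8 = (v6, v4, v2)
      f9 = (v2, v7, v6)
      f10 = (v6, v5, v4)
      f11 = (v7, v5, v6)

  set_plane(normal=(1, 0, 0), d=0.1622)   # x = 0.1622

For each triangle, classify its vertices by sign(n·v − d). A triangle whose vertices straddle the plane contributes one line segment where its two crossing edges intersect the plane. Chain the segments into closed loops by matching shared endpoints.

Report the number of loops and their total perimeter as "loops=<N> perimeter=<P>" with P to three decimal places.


Straddling triangles (8 of 12):
  (v4,v1,v0) [+--] → (0.1622, -1.73, -0.157521)–(0.1622, -1.73, -1.01)  len=0.8525
  (v2,v4,v0) [-+-] → (0.1622, -0.269813, -1.01)–(0.1622, -1.73, -1.01)  len=1.4602
  (v1,v7,v3) [-+-] → (0.1622, 0.269813, 1.01)–(0.1622, 1.73, 1.01)  len=1.4602
  (v5,v1,v4) [+-+] → (0.1622, -1.73, 1.01)–(0.1622, -1.73, -0.157521)  len=1.1675
  (v5,v7,v1) [++-] → (0.1622, 0.269813, 1.01)–(0.1622, -1.73, 1.01)  len=1.9998
  (v3,v7,v2) [-+-] → (0.1622, 1.73, 1.01)–(0.1622, 1.73, 0.157521)  len=0.8525
  (v6,v4,v2) [++-] → (0.1622, -0.269813, -1.01)–(0.1622, 1.73, -1.01)  len=1.9998
  (v2,v7,v6) [-++] → (0.1622, 1.73, 0.157521)–(0.1622, 1.73, -1.01)  len=1.1675

Chained into 1 loop(s):
  loop 1: 8 segments, perimeter = 10.9600
Total perimeter = 10.960

loops=1 perimeter=10.960


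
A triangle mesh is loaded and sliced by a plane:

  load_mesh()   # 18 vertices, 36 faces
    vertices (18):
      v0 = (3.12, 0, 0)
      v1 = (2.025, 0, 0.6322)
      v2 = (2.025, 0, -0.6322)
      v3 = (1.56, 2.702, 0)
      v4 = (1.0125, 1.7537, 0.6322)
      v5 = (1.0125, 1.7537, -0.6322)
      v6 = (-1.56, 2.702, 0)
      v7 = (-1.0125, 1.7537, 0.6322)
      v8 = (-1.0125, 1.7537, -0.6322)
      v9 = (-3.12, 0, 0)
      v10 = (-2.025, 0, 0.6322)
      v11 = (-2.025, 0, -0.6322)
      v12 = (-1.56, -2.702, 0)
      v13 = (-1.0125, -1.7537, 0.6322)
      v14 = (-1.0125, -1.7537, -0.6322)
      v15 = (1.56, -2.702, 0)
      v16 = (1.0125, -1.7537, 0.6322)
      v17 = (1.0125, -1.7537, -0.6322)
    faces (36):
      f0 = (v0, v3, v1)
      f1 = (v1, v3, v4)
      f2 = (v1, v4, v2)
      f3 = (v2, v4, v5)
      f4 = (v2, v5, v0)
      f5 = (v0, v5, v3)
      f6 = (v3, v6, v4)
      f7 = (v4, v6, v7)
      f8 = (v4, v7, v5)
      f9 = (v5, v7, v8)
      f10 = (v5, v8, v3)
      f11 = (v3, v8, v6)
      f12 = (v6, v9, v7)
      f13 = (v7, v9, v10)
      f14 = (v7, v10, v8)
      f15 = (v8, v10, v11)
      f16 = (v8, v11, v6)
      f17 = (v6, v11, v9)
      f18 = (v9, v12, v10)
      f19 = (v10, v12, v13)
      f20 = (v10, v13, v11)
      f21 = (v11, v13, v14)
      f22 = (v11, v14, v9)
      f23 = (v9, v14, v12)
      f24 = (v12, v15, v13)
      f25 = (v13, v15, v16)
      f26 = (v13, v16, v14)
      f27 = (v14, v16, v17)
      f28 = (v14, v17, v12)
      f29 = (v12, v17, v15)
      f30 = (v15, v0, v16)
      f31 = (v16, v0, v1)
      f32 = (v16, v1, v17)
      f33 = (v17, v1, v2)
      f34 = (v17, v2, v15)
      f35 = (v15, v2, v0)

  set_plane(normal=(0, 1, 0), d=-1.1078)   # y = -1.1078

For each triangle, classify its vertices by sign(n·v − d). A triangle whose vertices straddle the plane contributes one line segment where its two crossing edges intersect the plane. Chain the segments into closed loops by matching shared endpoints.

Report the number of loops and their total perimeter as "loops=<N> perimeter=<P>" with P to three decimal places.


Straddling triangles (12 of 36):
  (v9,v12,v10) [+-+] → (-2.48041, -1.1078, 0)–(-1.83435, -1.1078, 0.373003)  len=0.7460
  (v10,v12,v13) [+--] → (-1.83435, -1.1078, 0.373003)–(-1.38541, -1.1078, 0.6322)  len=0.5184
  (v10,v13,v11) [+-+] → (-1.38541, -1.1078, 0.6322)–(-1.38541, -1.1078, 0.166513)  len=0.4657
  (v11,v13,v14) [+--] → (-1.38541, -1.1078, 0.166513)–(-1.38541, -1.1078, -0.6322)  len=0.7987
  (v11,v14,v9) [+-+] → (-1.38541, -1.1078, -0.6322)–(-1.78871, -1.1078, -0.399356)  len=0.4657
  (v9,v14,v12) [+--] → (-1.78871, -1.1078, -0.399356)–(-2.48041, -1.1078, 0)  len=0.7987
  (v15,v0,v16) [-+-] → (2.48041, -1.1078, 0)–(1.78871, -1.1078, 0.399356)  len=0.7987
  (v16,v0,v1) [-++] → (1.78871, -1.1078, 0.399356)–(1.38541, -1.1078, 0.6322)  len=0.4657
  (v16,v1,v17) [-+-] → (1.38541, -1.1078, 0.6322)–(1.38541, -1.1078, -0.166513)  len=0.7987
  (v17,v1,v2) [-++] → (1.38541, -1.1078, -0.166513)–(1.38541, -1.1078, -0.6322)  len=0.4657
  (v17,v2,v15) [-+-] → (1.38541, -1.1078, -0.6322)–(1.83435, -1.1078, -0.373003)  len=0.5184
  (v15,v2,v0) [-++] → (1.83435, -1.1078, -0.373003)–(2.48041, -1.1078, 0)  len=0.7460

Chained into 2 loop(s):
  loop 1: 6 segments, perimeter = 3.7932
  loop 2: 6 segments, perimeter = 3.7932
Total perimeter = 7.586

loops=2 perimeter=7.586


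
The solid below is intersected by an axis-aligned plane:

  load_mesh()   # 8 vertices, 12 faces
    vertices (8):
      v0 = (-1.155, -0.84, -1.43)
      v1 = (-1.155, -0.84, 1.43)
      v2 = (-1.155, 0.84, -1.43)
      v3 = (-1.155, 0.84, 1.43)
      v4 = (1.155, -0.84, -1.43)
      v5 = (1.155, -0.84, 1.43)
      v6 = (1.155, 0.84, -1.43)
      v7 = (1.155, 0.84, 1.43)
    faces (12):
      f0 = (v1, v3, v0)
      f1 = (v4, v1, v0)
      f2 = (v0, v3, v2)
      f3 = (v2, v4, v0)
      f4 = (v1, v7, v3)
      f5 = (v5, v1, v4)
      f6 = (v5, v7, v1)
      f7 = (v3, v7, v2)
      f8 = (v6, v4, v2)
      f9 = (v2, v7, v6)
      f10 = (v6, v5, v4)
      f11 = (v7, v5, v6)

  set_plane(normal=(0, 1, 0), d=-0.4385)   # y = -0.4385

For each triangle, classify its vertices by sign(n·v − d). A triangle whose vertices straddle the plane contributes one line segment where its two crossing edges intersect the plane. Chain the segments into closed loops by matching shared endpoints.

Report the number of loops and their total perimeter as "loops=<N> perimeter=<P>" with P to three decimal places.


Straddling triangles (8 of 12):
  (v1,v3,v0) [-+-] → (-1.155, -0.4385, 1.43)–(-1.155, -0.4385, -0.746494)  len=2.1765
  (v0,v3,v2) [-++] → (-1.155, -0.4385, -0.746494)–(-1.155, -0.4385, -1.43)  len=0.6835
  (v2,v4,v0) [+--] → (0.602937, -0.4385, -1.43)–(-1.155, -0.4385, -1.43)  len=1.7579
  (v1,v7,v3) [-++] → (-0.602938, -0.4385, 1.43)–(-1.155, -0.4385, 1.43)  len=0.5521
  (v5,v7,v1) [-+-] → (1.155, -0.4385, 1.43)–(-0.602937, -0.4385, 1.43)  len=1.7579
  (v6,v4,v2) [+-+] → (1.155, -0.4385, -1.43)–(0.602938, -0.4385, -1.43)  len=0.5521
  (v6,v5,v4) [+--] → (1.155, -0.4385, 0.746494)–(1.155, -0.4385, -1.43)  len=2.1765
  (v7,v5,v6) [+-+] → (1.155, -0.4385, 1.43)–(1.155, -0.4385, 0.746494)  len=0.6835

Chained into 1 loop(s):
  loop 1: 8 segments, perimeter = 10.3400
Total perimeter = 10.340

loops=1 perimeter=10.340


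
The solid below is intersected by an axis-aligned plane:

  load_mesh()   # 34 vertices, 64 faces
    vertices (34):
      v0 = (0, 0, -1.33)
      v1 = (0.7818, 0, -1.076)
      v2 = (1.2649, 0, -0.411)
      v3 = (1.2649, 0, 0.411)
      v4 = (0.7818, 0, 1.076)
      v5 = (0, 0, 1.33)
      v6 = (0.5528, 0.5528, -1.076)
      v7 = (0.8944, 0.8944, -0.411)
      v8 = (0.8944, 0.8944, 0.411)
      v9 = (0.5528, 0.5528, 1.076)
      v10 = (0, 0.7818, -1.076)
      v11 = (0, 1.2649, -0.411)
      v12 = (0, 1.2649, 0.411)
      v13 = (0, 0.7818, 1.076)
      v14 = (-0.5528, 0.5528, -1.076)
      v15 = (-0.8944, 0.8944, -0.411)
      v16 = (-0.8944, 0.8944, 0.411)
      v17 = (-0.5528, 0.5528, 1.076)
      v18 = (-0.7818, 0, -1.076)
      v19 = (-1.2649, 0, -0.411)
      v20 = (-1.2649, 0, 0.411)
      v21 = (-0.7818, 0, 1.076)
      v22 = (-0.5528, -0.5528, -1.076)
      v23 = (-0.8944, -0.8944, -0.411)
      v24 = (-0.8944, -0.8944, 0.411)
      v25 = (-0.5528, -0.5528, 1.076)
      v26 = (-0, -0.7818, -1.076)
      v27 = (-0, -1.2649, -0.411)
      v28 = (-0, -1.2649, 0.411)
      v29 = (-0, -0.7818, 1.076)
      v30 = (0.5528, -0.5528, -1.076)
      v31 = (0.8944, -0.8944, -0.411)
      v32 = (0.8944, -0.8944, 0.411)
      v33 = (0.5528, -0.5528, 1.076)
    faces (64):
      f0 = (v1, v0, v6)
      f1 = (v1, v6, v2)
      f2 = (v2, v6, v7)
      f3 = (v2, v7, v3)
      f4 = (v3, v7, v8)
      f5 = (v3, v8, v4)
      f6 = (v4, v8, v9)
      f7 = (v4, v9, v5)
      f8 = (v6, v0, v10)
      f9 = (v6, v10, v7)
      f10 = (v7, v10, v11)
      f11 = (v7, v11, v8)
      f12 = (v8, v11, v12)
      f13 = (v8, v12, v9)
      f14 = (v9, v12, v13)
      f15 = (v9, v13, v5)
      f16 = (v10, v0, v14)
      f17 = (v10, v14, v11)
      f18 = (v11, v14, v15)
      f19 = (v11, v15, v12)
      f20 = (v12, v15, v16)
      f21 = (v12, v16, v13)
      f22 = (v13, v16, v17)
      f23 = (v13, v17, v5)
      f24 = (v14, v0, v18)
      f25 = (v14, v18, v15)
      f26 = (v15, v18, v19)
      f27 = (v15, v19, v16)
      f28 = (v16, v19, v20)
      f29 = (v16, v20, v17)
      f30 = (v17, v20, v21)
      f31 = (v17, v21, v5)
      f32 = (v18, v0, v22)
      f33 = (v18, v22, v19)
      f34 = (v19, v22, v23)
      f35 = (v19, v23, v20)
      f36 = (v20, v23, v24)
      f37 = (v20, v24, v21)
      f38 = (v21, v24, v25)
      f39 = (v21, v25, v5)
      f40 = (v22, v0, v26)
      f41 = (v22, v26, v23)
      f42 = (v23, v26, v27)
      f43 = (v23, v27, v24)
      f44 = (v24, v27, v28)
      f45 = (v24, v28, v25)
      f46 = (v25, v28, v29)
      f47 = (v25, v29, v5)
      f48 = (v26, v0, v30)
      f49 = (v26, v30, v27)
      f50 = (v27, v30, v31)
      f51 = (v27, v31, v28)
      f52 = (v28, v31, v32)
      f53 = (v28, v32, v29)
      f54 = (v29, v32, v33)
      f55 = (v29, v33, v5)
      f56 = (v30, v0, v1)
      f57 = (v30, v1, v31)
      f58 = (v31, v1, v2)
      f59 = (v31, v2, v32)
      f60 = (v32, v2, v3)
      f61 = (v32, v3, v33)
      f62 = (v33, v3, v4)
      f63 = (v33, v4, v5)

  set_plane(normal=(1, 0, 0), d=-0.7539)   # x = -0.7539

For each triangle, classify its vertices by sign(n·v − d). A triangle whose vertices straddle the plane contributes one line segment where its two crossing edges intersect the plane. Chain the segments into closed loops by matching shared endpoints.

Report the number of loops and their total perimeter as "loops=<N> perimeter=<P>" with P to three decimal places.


Straddling triangles (20 of 64):
  (v11,v14,v15) [++-] → (-0.7539, 0.7539, -0.684514)–(-0.7539, 0.952601, -0.411)  len=0.3381
  (v11,v15,v12) [+-+] → (-0.7539, 0.952601, -0.411)–(-0.7539, 0.952601, -0.281873)  len=0.1291
  (v12,v15,v16) [+--] → (-0.7539, 0.952601, -0.281873)–(-0.7539, 0.952601, 0.411)  len=0.6929
  (v12,v16,v13) [+-+] → (-0.7539, 0.952601, 0.411)–(-0.7539, 0.876712, 0.515464)  len=0.1291
  (v13,v16,v17) [+-+] → (-0.7539, 0.876712, 0.515464)–(-0.7539, 0.7539, 0.684514)  len=0.2090
  (v14,v0,v18) [++-] → (-0.7539, 0, -1.08506)–(-0.7539, 0.0673499, -1.076)  len=0.0680
  (v14,v18,v15) [+--] → (-0.7539, 0.0673499, -1.076)–(-0.7539, 0.7539, -0.684514)  len=0.7903
  (v16,v20,v17) [--+] → (-0.7539, 0.396687, 0.888201)–(-0.7539, 0.7539, 0.684514)  len=0.4112
  (v17,v20,v21) [+--] → (-0.7539, 0.396687, 0.888201)–(-0.7539, 0.0673499, 1.076)  len=0.3791
  (v17,v21,v5) [+-+] → (-0.7539, 0.0673499, 1.076)–(-0.7539, 0, 1.08506)  len=0.0680
  (v18,v0,v22) [-++] → (-0.7539, 0, -1.08506)–(-0.7539, -0.0673499, -1.076)  len=0.0680
  (v18,v22,v19) [-+-] → (-0.7539, -0.0673499, -1.076)–(-0.7539, -0.396687, -0.888201)  len=0.3791
  (v19,v22,v23) [-+-] → (-0.7539, -0.396687, -0.888201)–(-0.7539, -0.7539, -0.684514)  len=0.4112
  (v21,v24,v25) [--+] → (-0.7539, -0.7539, 0.684514)–(-0.7539, -0.0673499, 1.076)  len=0.7903
  (v21,v25,v5) [-++] → (-0.7539, -0.0673499, 1.076)–(-0.7539, 0, 1.08506)  len=0.0680
  (v22,v26,v23) [++-] → (-0.7539, -0.876712, -0.515464)–(-0.7539, -0.7539, -0.684514)  len=0.2090
  (v23,v26,v27) [-++] → (-0.7539, -0.876712, -0.515464)–(-0.7539, -0.952601, -0.411)  len=0.1291
  (v23,v27,v24) [-+-] → (-0.7539, -0.952601, -0.411)–(-0.7539, -0.952601, 0.281873)  len=0.6929
  (v24,v27,v28) [-++] → (-0.7539, -0.952601, 0.281873)–(-0.7539, -0.952601, 0.411)  len=0.1291
  (v24,v28,v25) [-++] → (-0.7539, -0.952601, 0.411)–(-0.7539, -0.7539, 0.684514)  len=0.3381

Chained into 1 loop(s):
  loop 1: 20 segments, perimeter = 6.4294
Total perimeter = 6.429

loops=1 perimeter=6.429


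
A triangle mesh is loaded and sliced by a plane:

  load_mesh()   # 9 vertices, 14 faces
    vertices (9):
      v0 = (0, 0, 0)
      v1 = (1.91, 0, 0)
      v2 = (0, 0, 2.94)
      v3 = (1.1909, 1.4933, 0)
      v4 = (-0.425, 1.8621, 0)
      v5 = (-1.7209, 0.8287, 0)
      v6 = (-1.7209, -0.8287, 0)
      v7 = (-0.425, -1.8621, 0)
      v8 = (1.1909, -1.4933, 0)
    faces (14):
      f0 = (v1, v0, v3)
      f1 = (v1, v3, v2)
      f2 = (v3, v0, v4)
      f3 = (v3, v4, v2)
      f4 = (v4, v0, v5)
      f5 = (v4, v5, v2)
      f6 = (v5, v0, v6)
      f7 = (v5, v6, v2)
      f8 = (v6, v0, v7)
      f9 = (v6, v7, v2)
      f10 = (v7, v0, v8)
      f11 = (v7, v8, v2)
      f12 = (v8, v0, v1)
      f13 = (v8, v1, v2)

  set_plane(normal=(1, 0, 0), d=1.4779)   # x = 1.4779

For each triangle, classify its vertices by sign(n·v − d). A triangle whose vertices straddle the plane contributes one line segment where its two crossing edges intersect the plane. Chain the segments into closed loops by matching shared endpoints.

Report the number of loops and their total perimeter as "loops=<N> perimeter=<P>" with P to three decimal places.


Straddling triangles (4 of 14):
  (v1,v0,v3) [+--] → (1.4779, 0, 0)–(1.4779, 0.897309, 0)  len=0.8973
  (v1,v3,v2) [+--] → (1.4779, 0.897309, 0)–(1.4779, 0, 0.665117)  len=1.1169
  (v8,v0,v1) [--+] → (1.4779, 0, 0)–(1.4779, -0.897309, 0)  len=0.8973
  (v8,v1,v2) [-+-] → (1.4779, -0.897309, 0)–(1.4779, 0, 0.665117)  len=1.1169

Chained into 1 loop(s):
  loop 1: 4 segments, perimeter = 4.0285
Total perimeter = 4.028

loops=1 perimeter=4.028


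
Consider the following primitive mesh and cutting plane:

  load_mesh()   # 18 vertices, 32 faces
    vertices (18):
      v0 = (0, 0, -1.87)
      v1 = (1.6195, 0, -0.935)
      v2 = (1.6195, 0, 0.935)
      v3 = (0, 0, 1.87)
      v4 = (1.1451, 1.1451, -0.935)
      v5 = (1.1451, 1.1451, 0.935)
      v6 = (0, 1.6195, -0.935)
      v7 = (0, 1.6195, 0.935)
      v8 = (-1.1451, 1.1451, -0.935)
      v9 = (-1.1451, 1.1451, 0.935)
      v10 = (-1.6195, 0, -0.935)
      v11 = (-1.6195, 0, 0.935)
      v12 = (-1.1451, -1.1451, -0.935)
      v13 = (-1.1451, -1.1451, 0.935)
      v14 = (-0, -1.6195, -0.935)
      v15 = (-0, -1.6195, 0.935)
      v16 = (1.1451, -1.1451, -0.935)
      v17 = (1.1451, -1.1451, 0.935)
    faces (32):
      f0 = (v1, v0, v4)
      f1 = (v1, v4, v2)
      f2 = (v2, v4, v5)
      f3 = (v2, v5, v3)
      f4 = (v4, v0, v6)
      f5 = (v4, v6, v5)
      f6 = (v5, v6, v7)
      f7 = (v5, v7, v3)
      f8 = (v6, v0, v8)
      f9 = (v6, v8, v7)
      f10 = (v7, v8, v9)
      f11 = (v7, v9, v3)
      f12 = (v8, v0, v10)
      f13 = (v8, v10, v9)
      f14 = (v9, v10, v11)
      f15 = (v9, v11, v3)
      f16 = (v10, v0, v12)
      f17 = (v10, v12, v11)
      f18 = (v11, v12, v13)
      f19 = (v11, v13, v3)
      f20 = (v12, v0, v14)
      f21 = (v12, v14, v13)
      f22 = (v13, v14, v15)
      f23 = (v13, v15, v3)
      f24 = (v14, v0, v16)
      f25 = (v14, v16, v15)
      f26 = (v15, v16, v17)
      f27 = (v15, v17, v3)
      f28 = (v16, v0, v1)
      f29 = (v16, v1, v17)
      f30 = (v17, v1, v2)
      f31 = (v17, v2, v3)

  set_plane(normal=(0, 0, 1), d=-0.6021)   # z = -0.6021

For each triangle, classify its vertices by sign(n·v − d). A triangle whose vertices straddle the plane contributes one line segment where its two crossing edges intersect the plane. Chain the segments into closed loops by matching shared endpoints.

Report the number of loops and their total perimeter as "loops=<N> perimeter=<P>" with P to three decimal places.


Straddling triangles (16 of 32):
  (v1,v4,v2) [--+] → (1.22955, 0.941248, -0.6021)–(1.6195, 0, -0.6021)  len=1.0188
  (v2,v4,v5) [+-+] → (1.22955, 0.941248, -0.6021)–(1.1451, 1.1451, -0.6021)  len=0.2207
  (v4,v6,v5) [--+] → (0.203852, 1.53505, -0.6021)–(1.1451, 1.1451, -0.6021)  len=1.0188
  (v5,v6,v7) [+-+] → (0.203852, 1.53505, -0.6021)–(0, 1.6195, -0.6021)  len=0.2207
  (v6,v8,v7) [--+] → (-0.941248, 1.22955, -0.6021)–(0, 1.6195, -0.6021)  len=1.0188
  (v7,v8,v9) [+-+] → (-0.941248, 1.22955, -0.6021)–(-1.1451, 1.1451, -0.6021)  len=0.2207
  (v8,v10,v9) [--+] → (-1.53505, 0.203852, -0.6021)–(-1.1451, 1.1451, -0.6021)  len=1.0188
  (v9,v10,v11) [+-+] → (-1.53505, 0.203852, -0.6021)–(-1.6195, 0, -0.6021)  len=0.2207
  (v10,v12,v11) [--+] → (-1.22955, -0.941248, -0.6021)–(-1.6195, 0, -0.6021)  len=1.0188
  (v11,v12,v13) [+-+] → (-1.22955, -0.941248, -0.6021)–(-1.1451, -1.1451, -0.6021)  len=0.2207
  (v12,v14,v13) [--+] → (-0.203852, -1.53505, -0.6021)–(-1.1451, -1.1451, -0.6021)  len=1.0188
  (v13,v14,v15) [+-+] → (-0.203852, -1.53505, -0.6021)–(0, -1.6195, -0.6021)  len=0.2207
  (v14,v16,v15) [--+] → (0.941248, -1.22955, -0.6021)–(0, -1.6195, -0.6021)  len=1.0188
  (v15,v16,v17) [+-+] → (0.941248, -1.22955, -0.6021)–(1.1451, -1.1451, -0.6021)  len=0.2207
  (v16,v1,v17) [--+] → (1.53505, -0.203852, -0.6021)–(1.1451, -1.1451, -0.6021)  len=1.0188
  (v17,v1,v2) [+-+] → (1.53505, -0.203852, -0.6021)–(1.6195, 0, -0.6021)  len=0.2207

Chained into 1 loop(s):
  loop 1: 16 segments, perimeter = 9.9158
Total perimeter = 9.916

loops=1 perimeter=9.916


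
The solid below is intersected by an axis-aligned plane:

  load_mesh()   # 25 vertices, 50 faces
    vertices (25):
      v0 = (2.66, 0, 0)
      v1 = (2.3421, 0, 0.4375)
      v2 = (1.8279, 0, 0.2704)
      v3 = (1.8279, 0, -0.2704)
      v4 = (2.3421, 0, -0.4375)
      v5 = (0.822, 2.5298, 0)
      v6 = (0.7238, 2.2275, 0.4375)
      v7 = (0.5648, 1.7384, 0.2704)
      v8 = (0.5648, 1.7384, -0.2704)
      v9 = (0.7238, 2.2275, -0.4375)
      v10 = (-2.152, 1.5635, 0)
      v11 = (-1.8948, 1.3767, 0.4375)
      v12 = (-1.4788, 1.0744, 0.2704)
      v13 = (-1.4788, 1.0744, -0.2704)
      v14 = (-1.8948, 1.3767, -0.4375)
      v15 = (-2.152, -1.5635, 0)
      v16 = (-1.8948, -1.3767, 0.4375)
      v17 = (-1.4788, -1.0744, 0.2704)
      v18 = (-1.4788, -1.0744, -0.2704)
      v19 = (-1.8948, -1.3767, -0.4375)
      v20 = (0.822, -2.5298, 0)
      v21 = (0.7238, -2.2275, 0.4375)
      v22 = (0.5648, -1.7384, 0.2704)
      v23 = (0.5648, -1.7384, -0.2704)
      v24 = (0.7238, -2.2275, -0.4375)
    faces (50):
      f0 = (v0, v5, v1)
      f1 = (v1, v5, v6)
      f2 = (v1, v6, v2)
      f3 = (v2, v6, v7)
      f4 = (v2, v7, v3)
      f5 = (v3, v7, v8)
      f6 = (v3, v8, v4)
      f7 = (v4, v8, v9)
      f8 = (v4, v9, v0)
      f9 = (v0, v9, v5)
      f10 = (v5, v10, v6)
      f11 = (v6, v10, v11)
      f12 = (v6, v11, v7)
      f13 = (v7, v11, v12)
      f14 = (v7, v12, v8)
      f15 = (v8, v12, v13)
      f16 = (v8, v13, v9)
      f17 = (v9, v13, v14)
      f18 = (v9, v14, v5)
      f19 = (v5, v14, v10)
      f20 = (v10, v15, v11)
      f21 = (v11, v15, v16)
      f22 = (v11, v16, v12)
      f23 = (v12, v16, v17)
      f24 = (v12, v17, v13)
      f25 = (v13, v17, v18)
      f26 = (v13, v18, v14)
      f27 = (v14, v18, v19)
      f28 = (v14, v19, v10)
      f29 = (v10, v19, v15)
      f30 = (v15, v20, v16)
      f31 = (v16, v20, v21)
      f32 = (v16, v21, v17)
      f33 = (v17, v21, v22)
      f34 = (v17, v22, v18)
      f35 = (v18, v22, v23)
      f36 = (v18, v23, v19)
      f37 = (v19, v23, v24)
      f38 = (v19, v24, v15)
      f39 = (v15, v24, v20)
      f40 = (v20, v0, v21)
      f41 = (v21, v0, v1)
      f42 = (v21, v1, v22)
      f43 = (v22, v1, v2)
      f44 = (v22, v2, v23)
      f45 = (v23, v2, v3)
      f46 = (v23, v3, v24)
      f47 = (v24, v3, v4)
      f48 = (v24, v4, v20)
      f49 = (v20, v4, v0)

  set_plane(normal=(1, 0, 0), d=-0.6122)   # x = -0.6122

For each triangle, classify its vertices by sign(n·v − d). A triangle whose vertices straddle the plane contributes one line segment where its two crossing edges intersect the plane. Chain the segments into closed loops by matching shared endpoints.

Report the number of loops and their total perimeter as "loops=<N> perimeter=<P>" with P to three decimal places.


Straddling triangles (20 of 50):
  (v5,v10,v6) [+-+] → (-0.6122, 2.06381, 0)–(-0.6122, 1.91903, 0.234252)  len=0.2754
  (v6,v10,v11) [+--] → (-0.6122, 1.91903, 0.234252)–(-0.6122, 1.79342, 0.4375)  len=0.2389
  (v6,v11,v7) [+-+] → (-0.6122, 1.79342, 0.4375)–(-0.6122, 1.56531, 0.350363)  len=0.2442
  (v7,v11,v12) [+--] → (-0.6122, 1.56531, 0.350363)–(-0.6122, 1.35597, 0.2704)  len=0.2241
  (v7,v12,v8) [+-+] → (-0.6122, 1.35597, 0.2704)–(-0.6122, 1.35597, 0.0410707)  len=0.2293
  (v8,v12,v13) [+--] → (-0.6122, 1.35597, 0.0410707)–(-0.6122, 1.35597, -0.2704)  len=0.3115
  (v8,v13,v9) [+-+] → (-0.6122, 1.35597, -0.2704)–(-0.6122, 1.52808, -0.336145)  len=0.1842
  (v9,v13,v14) [+--] → (-0.6122, 1.52808, -0.336145)–(-0.6122, 1.79342, -0.4375)  len=0.2840
  (v9,v14,v5) [+-+] → (-0.6122, 1.79342, -0.4375)–(-0.6122, 1.92108, -0.230956)  len=0.2428
  (v5,v14,v10) [+--] → (-0.6122, 1.92108, -0.230956)–(-0.6122, 2.06381, 0)  len=0.2715
  (v15,v20,v16) [-+-] → (-0.6122, -2.06381, 0)–(-0.6122, -1.92108, 0.230956)  len=0.2715
  (v16,v20,v21) [-++] → (-0.6122, -1.92108, 0.230956)–(-0.6122, -1.79342, 0.4375)  len=0.2428
  (v16,v21,v17) [-+-] → (-0.6122, -1.79342, 0.4375)–(-0.6122, -1.52808, 0.336145)  len=0.2840
  (v17,v21,v22) [-++] → (-0.6122, -1.52808, 0.336145)–(-0.6122, -1.35597, 0.2704)  len=0.1842
  (v17,v22,v18) [-+-] → (-0.6122, -1.35597, 0.2704)–(-0.6122, -1.35597, -0.0410707)  len=0.3115
  (v18,v22,v23) [-++] → (-0.6122, -1.35597, -0.0410707)–(-0.6122, -1.35597, -0.2704)  len=0.2293
  (v18,v23,v19) [-+-] → (-0.6122, -1.35597, -0.2704)–(-0.6122, -1.56531, -0.350363)  len=0.2241
  (v19,v23,v24) [-++] → (-0.6122, -1.56531, -0.350363)–(-0.6122, -1.79342, -0.4375)  len=0.2442
  (v19,v24,v15) [-+-] → (-0.6122, -1.79342, -0.4375)–(-0.6122, -1.91903, -0.234252)  len=0.2389
  (v15,v24,v20) [-++] → (-0.6122, -1.91903, -0.234252)–(-0.6122, -2.06381, 0)  len=0.2754

Chained into 2 loop(s):
  loop 1: 10 segments, perimeter = 2.5060
  loop 2: 10 segments, perimeter = 2.5060
Total perimeter = 5.012

loops=2 perimeter=5.012


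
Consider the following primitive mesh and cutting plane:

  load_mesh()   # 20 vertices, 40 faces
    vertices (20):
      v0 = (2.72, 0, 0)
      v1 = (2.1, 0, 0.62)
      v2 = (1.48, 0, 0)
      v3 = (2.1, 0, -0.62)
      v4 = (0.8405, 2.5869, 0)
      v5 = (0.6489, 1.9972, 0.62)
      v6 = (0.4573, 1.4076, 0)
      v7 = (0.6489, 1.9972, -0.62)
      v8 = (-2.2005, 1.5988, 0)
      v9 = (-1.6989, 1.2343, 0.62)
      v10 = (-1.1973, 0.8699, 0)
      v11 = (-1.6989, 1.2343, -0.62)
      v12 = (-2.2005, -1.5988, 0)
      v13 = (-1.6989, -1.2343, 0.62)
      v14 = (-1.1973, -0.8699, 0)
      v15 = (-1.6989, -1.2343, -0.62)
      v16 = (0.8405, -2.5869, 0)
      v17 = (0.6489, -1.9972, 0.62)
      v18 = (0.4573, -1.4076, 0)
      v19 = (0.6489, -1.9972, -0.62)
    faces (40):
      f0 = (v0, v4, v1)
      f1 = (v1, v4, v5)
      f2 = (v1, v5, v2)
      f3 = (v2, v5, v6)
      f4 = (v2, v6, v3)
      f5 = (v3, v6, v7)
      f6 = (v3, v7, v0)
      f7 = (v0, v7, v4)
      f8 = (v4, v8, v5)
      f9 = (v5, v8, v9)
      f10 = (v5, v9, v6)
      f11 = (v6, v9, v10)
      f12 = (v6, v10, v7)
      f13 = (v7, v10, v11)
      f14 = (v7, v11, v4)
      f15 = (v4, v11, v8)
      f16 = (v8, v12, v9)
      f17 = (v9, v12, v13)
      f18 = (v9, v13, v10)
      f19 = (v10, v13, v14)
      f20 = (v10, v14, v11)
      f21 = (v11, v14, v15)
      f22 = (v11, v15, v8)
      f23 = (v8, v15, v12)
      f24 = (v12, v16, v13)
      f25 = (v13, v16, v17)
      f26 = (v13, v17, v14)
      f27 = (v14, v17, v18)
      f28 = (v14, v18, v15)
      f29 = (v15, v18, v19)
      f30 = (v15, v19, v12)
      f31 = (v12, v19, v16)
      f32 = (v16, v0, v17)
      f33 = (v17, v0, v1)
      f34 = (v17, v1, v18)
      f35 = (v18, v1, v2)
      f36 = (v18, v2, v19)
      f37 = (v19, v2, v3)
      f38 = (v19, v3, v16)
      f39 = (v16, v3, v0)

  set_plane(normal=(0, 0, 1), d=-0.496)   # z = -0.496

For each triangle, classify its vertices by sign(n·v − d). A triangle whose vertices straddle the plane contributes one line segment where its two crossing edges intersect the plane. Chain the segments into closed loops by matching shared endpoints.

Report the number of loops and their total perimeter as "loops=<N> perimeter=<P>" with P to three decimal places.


loops=2 perimeter=24.687

Straddling triangles (20 of 40):
  (v2,v6,v3) [++-] → (1.77146, 0.28152, -0.496)–(1.976, 0, -0.496)  len=0.3480
  (v3,v6,v7) [-+-] → (1.77146, 0.28152, -0.496)–(0.61058, 1.87928, -0.496)  len=1.9750
  (v3,v7,v0) [--+] → (1.06312, 1.59776, -0.496)–(2.224, 0, -0.496)  len=1.9750
  (v0,v7,v4) [+-+] → (1.06312, 1.59776, -0.496)–(0.68722, 2.11514, -0.496)  len=0.6395
  (v6,v10,v7) [++-] → (0.27966, 1.77174, -0.496)–(0.61058, 1.87928, -0.496)  len=0.3480
  (v7,v10,v11) [-+-] → (0.27966, 1.77174, -0.496)–(-1.59858, 1.16142, -0.496)  len=1.9749
  (v7,v11,v4) [--+] → (-1.19102, 1.50482, -0.496)–(0.68722, 2.11514, -0.496)  len=1.9749
  (v4,v11,v8) [+-+] → (-1.19102, 1.50482, -0.496)–(-1.79922, 1.3072, -0.496)  len=0.6395
  (v10,v14,v11) [++-] → (-1.59858, 0.81346, -0.496)–(-1.59858, 1.16142, -0.496)  len=0.3480
  (v11,v14,v15) [-+-] → (-1.59858, 0.81346, -0.496)–(-1.59858, -1.16142, -0.496)  len=1.9749
  (v11,v15,v8) [--+] → (-1.79922, -0.66768, -0.496)–(-1.79922, 1.3072, -0.496)  len=1.9749
  (v8,v15,v12) [+-+] → (-1.79922, -0.66768, -0.496)–(-1.79922, -1.3072, -0.496)  len=0.6395
  (v14,v18,v15) [++-] → (-1.26766, -1.26896, -0.496)–(-1.59858, -1.16142, -0.496)  len=0.3480
  (v15,v18,v19) [-+-] → (-1.26766, -1.26896, -0.496)–(0.61058, -1.87928, -0.496)  len=1.9749
  (v15,v19,v12) [--+] → (0.07902, -1.91752, -0.496)–(-1.79922, -1.3072, -0.496)  len=1.9749
  (v12,v19,v16) [+-+] → (0.07902, -1.91752, -0.496)–(0.68722, -2.11514, -0.496)  len=0.6395
  (v18,v2,v19) [++-] → (0.81512, -1.59776, -0.496)–(0.61058, -1.87928, -0.496)  len=0.3480
  (v19,v2,v3) [-+-] → (0.81512, -1.59776, -0.496)–(1.976, 0, -0.496)  len=1.9750
  (v19,v3,v16) [--+] → (1.8481, -0.51738, -0.496)–(0.68722, -2.11514, -0.496)  len=1.9750
  (v16,v3,v0) [+-+] → (1.8481, -0.51738, -0.496)–(2.224, 0, -0.496)  len=0.6395

Chained into 2 loop(s):
  loop 1: 10 segments, perimeter = 11.6145
  loop 2: 10 segments, perimeter = 13.0722
Total perimeter = 24.687
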